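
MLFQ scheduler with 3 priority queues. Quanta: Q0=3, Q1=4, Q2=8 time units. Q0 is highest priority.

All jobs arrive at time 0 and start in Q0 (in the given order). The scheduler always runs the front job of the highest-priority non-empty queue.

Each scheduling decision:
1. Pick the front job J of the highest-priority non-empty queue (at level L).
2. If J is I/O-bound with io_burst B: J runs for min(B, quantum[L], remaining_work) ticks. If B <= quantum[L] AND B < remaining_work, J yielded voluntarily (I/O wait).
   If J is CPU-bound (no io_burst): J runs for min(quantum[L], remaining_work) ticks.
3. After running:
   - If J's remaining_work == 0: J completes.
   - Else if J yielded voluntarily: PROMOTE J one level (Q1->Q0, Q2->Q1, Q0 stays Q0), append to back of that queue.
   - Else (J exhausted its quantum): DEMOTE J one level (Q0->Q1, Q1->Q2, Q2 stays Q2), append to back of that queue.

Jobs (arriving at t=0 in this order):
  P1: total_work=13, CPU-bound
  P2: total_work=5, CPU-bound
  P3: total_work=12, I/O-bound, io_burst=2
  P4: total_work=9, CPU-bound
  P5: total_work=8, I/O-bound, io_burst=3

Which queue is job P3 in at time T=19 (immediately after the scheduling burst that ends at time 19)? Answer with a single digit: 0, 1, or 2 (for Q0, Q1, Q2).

Answer: 0

Derivation:
t=0-3: P1@Q0 runs 3, rem=10, quantum used, demote→Q1. Q0=[P2,P3,P4,P5] Q1=[P1] Q2=[]
t=3-6: P2@Q0 runs 3, rem=2, quantum used, demote→Q1. Q0=[P3,P4,P5] Q1=[P1,P2] Q2=[]
t=6-8: P3@Q0 runs 2, rem=10, I/O yield, promote→Q0. Q0=[P4,P5,P3] Q1=[P1,P2] Q2=[]
t=8-11: P4@Q0 runs 3, rem=6, quantum used, demote→Q1. Q0=[P5,P3] Q1=[P1,P2,P4] Q2=[]
t=11-14: P5@Q0 runs 3, rem=5, I/O yield, promote→Q0. Q0=[P3,P5] Q1=[P1,P2,P4] Q2=[]
t=14-16: P3@Q0 runs 2, rem=8, I/O yield, promote→Q0. Q0=[P5,P3] Q1=[P1,P2,P4] Q2=[]
t=16-19: P5@Q0 runs 3, rem=2, I/O yield, promote→Q0. Q0=[P3,P5] Q1=[P1,P2,P4] Q2=[]
t=19-21: P3@Q0 runs 2, rem=6, I/O yield, promote→Q0. Q0=[P5,P3] Q1=[P1,P2,P4] Q2=[]
t=21-23: P5@Q0 runs 2, rem=0, completes. Q0=[P3] Q1=[P1,P2,P4] Q2=[]
t=23-25: P3@Q0 runs 2, rem=4, I/O yield, promote→Q0. Q0=[P3] Q1=[P1,P2,P4] Q2=[]
t=25-27: P3@Q0 runs 2, rem=2, I/O yield, promote→Q0. Q0=[P3] Q1=[P1,P2,P4] Q2=[]
t=27-29: P3@Q0 runs 2, rem=0, completes. Q0=[] Q1=[P1,P2,P4] Q2=[]
t=29-33: P1@Q1 runs 4, rem=6, quantum used, demote→Q2. Q0=[] Q1=[P2,P4] Q2=[P1]
t=33-35: P2@Q1 runs 2, rem=0, completes. Q0=[] Q1=[P4] Q2=[P1]
t=35-39: P4@Q1 runs 4, rem=2, quantum used, demote→Q2. Q0=[] Q1=[] Q2=[P1,P4]
t=39-45: P1@Q2 runs 6, rem=0, completes. Q0=[] Q1=[] Q2=[P4]
t=45-47: P4@Q2 runs 2, rem=0, completes. Q0=[] Q1=[] Q2=[]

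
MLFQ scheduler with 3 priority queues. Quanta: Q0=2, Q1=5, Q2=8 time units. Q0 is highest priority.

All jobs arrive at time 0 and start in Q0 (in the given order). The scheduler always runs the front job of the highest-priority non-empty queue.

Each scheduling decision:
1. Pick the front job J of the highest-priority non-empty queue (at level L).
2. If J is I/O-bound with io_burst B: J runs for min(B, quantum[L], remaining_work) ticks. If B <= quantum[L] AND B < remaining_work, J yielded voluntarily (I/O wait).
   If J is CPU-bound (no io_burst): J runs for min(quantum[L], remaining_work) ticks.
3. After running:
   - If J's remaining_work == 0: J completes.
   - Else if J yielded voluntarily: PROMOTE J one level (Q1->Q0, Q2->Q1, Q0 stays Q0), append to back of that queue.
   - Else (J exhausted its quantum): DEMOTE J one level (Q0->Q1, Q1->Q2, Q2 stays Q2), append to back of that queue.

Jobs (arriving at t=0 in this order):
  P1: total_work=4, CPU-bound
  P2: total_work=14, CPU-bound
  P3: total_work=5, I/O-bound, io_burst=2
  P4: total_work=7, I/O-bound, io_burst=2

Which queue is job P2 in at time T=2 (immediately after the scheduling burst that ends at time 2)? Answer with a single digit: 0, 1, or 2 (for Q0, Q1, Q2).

Answer: 0

Derivation:
t=0-2: P1@Q0 runs 2, rem=2, quantum used, demote→Q1. Q0=[P2,P3,P4] Q1=[P1] Q2=[]
t=2-4: P2@Q0 runs 2, rem=12, quantum used, demote→Q1. Q0=[P3,P4] Q1=[P1,P2] Q2=[]
t=4-6: P3@Q0 runs 2, rem=3, I/O yield, promote→Q0. Q0=[P4,P3] Q1=[P1,P2] Q2=[]
t=6-8: P4@Q0 runs 2, rem=5, I/O yield, promote→Q0. Q0=[P3,P4] Q1=[P1,P2] Q2=[]
t=8-10: P3@Q0 runs 2, rem=1, I/O yield, promote→Q0. Q0=[P4,P3] Q1=[P1,P2] Q2=[]
t=10-12: P4@Q0 runs 2, rem=3, I/O yield, promote→Q0. Q0=[P3,P4] Q1=[P1,P2] Q2=[]
t=12-13: P3@Q0 runs 1, rem=0, completes. Q0=[P4] Q1=[P1,P2] Q2=[]
t=13-15: P4@Q0 runs 2, rem=1, I/O yield, promote→Q0. Q0=[P4] Q1=[P1,P2] Q2=[]
t=15-16: P4@Q0 runs 1, rem=0, completes. Q0=[] Q1=[P1,P2] Q2=[]
t=16-18: P1@Q1 runs 2, rem=0, completes. Q0=[] Q1=[P2] Q2=[]
t=18-23: P2@Q1 runs 5, rem=7, quantum used, demote→Q2. Q0=[] Q1=[] Q2=[P2]
t=23-30: P2@Q2 runs 7, rem=0, completes. Q0=[] Q1=[] Q2=[]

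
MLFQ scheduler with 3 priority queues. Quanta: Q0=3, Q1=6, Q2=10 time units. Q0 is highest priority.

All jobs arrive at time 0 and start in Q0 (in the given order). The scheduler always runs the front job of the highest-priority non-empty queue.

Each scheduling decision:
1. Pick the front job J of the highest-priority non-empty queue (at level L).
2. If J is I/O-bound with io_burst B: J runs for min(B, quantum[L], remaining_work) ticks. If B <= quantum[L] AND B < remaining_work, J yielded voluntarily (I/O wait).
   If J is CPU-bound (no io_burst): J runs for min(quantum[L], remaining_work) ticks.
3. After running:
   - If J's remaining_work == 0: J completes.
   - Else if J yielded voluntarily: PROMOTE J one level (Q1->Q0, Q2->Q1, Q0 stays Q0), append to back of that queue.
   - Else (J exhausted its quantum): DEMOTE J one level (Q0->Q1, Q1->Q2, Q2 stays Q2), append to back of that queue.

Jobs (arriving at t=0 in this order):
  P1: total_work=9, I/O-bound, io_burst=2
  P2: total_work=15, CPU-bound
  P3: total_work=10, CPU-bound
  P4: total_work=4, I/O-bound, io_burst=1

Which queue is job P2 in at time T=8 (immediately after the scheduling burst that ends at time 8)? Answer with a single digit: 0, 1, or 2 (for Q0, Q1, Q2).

t=0-2: P1@Q0 runs 2, rem=7, I/O yield, promote→Q0. Q0=[P2,P3,P4,P1] Q1=[] Q2=[]
t=2-5: P2@Q0 runs 3, rem=12, quantum used, demote→Q1. Q0=[P3,P4,P1] Q1=[P2] Q2=[]
t=5-8: P3@Q0 runs 3, rem=7, quantum used, demote→Q1. Q0=[P4,P1] Q1=[P2,P3] Q2=[]
t=8-9: P4@Q0 runs 1, rem=3, I/O yield, promote→Q0. Q0=[P1,P4] Q1=[P2,P3] Q2=[]
t=9-11: P1@Q0 runs 2, rem=5, I/O yield, promote→Q0. Q0=[P4,P1] Q1=[P2,P3] Q2=[]
t=11-12: P4@Q0 runs 1, rem=2, I/O yield, promote→Q0. Q0=[P1,P4] Q1=[P2,P3] Q2=[]
t=12-14: P1@Q0 runs 2, rem=3, I/O yield, promote→Q0. Q0=[P4,P1] Q1=[P2,P3] Q2=[]
t=14-15: P4@Q0 runs 1, rem=1, I/O yield, promote→Q0. Q0=[P1,P4] Q1=[P2,P3] Q2=[]
t=15-17: P1@Q0 runs 2, rem=1, I/O yield, promote→Q0. Q0=[P4,P1] Q1=[P2,P3] Q2=[]
t=17-18: P4@Q0 runs 1, rem=0, completes. Q0=[P1] Q1=[P2,P3] Q2=[]
t=18-19: P1@Q0 runs 1, rem=0, completes. Q0=[] Q1=[P2,P3] Q2=[]
t=19-25: P2@Q1 runs 6, rem=6, quantum used, demote→Q2. Q0=[] Q1=[P3] Q2=[P2]
t=25-31: P3@Q1 runs 6, rem=1, quantum used, demote→Q2. Q0=[] Q1=[] Q2=[P2,P3]
t=31-37: P2@Q2 runs 6, rem=0, completes. Q0=[] Q1=[] Q2=[P3]
t=37-38: P3@Q2 runs 1, rem=0, completes. Q0=[] Q1=[] Q2=[]

Answer: 1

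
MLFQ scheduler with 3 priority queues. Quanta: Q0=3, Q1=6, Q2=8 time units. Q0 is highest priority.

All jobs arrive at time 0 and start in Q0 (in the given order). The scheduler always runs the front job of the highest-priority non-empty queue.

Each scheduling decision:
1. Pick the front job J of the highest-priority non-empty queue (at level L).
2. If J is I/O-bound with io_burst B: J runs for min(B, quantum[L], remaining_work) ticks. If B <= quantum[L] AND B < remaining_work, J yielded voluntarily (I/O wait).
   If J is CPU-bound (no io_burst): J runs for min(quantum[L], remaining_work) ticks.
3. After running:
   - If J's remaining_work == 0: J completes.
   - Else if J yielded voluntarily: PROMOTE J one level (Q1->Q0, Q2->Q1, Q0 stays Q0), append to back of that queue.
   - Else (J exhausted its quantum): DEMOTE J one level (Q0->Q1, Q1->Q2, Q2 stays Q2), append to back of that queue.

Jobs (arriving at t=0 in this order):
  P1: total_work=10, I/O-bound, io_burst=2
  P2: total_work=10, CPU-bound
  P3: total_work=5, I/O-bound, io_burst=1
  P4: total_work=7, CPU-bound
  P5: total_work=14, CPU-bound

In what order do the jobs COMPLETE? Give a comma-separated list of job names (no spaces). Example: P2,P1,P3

Answer: P1,P3,P4,P2,P5

Derivation:
t=0-2: P1@Q0 runs 2, rem=8, I/O yield, promote→Q0. Q0=[P2,P3,P4,P5,P1] Q1=[] Q2=[]
t=2-5: P2@Q0 runs 3, rem=7, quantum used, demote→Q1. Q0=[P3,P4,P5,P1] Q1=[P2] Q2=[]
t=5-6: P3@Q0 runs 1, rem=4, I/O yield, promote→Q0. Q0=[P4,P5,P1,P3] Q1=[P2] Q2=[]
t=6-9: P4@Q0 runs 3, rem=4, quantum used, demote→Q1. Q0=[P5,P1,P3] Q1=[P2,P4] Q2=[]
t=9-12: P5@Q0 runs 3, rem=11, quantum used, demote→Q1. Q0=[P1,P3] Q1=[P2,P4,P5] Q2=[]
t=12-14: P1@Q0 runs 2, rem=6, I/O yield, promote→Q0. Q0=[P3,P1] Q1=[P2,P4,P5] Q2=[]
t=14-15: P3@Q0 runs 1, rem=3, I/O yield, promote→Q0. Q0=[P1,P3] Q1=[P2,P4,P5] Q2=[]
t=15-17: P1@Q0 runs 2, rem=4, I/O yield, promote→Q0. Q0=[P3,P1] Q1=[P2,P4,P5] Q2=[]
t=17-18: P3@Q0 runs 1, rem=2, I/O yield, promote→Q0. Q0=[P1,P3] Q1=[P2,P4,P5] Q2=[]
t=18-20: P1@Q0 runs 2, rem=2, I/O yield, promote→Q0. Q0=[P3,P1] Q1=[P2,P4,P5] Q2=[]
t=20-21: P3@Q0 runs 1, rem=1, I/O yield, promote→Q0. Q0=[P1,P3] Q1=[P2,P4,P5] Q2=[]
t=21-23: P1@Q0 runs 2, rem=0, completes. Q0=[P3] Q1=[P2,P4,P5] Q2=[]
t=23-24: P3@Q0 runs 1, rem=0, completes. Q0=[] Q1=[P2,P4,P5] Q2=[]
t=24-30: P2@Q1 runs 6, rem=1, quantum used, demote→Q2. Q0=[] Q1=[P4,P5] Q2=[P2]
t=30-34: P4@Q1 runs 4, rem=0, completes. Q0=[] Q1=[P5] Q2=[P2]
t=34-40: P5@Q1 runs 6, rem=5, quantum used, demote→Q2. Q0=[] Q1=[] Q2=[P2,P5]
t=40-41: P2@Q2 runs 1, rem=0, completes. Q0=[] Q1=[] Q2=[P5]
t=41-46: P5@Q2 runs 5, rem=0, completes. Q0=[] Q1=[] Q2=[]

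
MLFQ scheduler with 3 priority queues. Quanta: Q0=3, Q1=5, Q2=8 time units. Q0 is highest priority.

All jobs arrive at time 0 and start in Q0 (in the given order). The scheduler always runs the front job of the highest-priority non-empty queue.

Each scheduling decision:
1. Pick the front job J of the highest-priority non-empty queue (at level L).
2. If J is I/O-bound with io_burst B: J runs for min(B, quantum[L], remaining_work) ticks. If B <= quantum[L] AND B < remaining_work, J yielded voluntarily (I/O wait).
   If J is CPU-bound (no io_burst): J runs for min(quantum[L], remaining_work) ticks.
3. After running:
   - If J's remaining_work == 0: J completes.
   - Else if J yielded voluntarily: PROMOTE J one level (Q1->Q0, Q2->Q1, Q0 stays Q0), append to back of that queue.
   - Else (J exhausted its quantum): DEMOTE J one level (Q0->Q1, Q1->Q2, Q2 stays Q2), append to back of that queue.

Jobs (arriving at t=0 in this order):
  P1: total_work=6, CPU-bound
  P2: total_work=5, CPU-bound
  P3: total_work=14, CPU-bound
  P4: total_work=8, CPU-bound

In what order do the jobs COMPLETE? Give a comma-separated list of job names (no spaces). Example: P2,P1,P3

t=0-3: P1@Q0 runs 3, rem=3, quantum used, demote→Q1. Q0=[P2,P3,P4] Q1=[P1] Q2=[]
t=3-6: P2@Q0 runs 3, rem=2, quantum used, demote→Q1. Q0=[P3,P4] Q1=[P1,P2] Q2=[]
t=6-9: P3@Q0 runs 3, rem=11, quantum used, demote→Q1. Q0=[P4] Q1=[P1,P2,P3] Q2=[]
t=9-12: P4@Q0 runs 3, rem=5, quantum used, demote→Q1. Q0=[] Q1=[P1,P2,P3,P4] Q2=[]
t=12-15: P1@Q1 runs 3, rem=0, completes. Q0=[] Q1=[P2,P3,P4] Q2=[]
t=15-17: P2@Q1 runs 2, rem=0, completes. Q0=[] Q1=[P3,P4] Q2=[]
t=17-22: P3@Q1 runs 5, rem=6, quantum used, demote→Q2. Q0=[] Q1=[P4] Q2=[P3]
t=22-27: P4@Q1 runs 5, rem=0, completes. Q0=[] Q1=[] Q2=[P3]
t=27-33: P3@Q2 runs 6, rem=0, completes. Q0=[] Q1=[] Q2=[]

Answer: P1,P2,P4,P3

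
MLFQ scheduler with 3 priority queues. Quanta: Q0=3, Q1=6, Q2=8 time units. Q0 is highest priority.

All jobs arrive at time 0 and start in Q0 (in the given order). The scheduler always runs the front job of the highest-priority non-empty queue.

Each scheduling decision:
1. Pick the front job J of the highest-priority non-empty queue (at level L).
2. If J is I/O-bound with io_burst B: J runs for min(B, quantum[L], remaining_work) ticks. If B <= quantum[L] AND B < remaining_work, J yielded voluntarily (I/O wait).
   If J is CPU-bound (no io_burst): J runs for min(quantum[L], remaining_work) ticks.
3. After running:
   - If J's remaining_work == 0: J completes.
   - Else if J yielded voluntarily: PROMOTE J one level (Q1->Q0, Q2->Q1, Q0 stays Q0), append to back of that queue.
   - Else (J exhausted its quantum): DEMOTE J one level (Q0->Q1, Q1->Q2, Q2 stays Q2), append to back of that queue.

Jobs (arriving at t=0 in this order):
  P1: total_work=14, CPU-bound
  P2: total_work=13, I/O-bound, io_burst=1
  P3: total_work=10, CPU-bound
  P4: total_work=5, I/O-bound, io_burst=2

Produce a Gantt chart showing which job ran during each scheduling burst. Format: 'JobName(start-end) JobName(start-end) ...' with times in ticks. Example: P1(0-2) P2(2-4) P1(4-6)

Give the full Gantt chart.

Answer: P1(0-3) P2(3-4) P3(4-7) P4(7-9) P2(9-10) P4(10-12) P2(12-13) P4(13-14) P2(14-15) P2(15-16) P2(16-17) P2(17-18) P2(18-19) P2(19-20) P2(20-21) P2(21-22) P2(22-23) P2(23-24) P1(24-30) P3(30-36) P1(36-41) P3(41-42)

Derivation:
t=0-3: P1@Q0 runs 3, rem=11, quantum used, demote→Q1. Q0=[P2,P3,P4] Q1=[P1] Q2=[]
t=3-4: P2@Q0 runs 1, rem=12, I/O yield, promote→Q0. Q0=[P3,P4,P2] Q1=[P1] Q2=[]
t=4-7: P3@Q0 runs 3, rem=7, quantum used, demote→Q1. Q0=[P4,P2] Q1=[P1,P3] Q2=[]
t=7-9: P4@Q0 runs 2, rem=3, I/O yield, promote→Q0. Q0=[P2,P4] Q1=[P1,P3] Q2=[]
t=9-10: P2@Q0 runs 1, rem=11, I/O yield, promote→Q0. Q0=[P4,P2] Q1=[P1,P3] Q2=[]
t=10-12: P4@Q0 runs 2, rem=1, I/O yield, promote→Q0. Q0=[P2,P4] Q1=[P1,P3] Q2=[]
t=12-13: P2@Q0 runs 1, rem=10, I/O yield, promote→Q0. Q0=[P4,P2] Q1=[P1,P3] Q2=[]
t=13-14: P4@Q0 runs 1, rem=0, completes. Q0=[P2] Q1=[P1,P3] Q2=[]
t=14-15: P2@Q0 runs 1, rem=9, I/O yield, promote→Q0. Q0=[P2] Q1=[P1,P3] Q2=[]
t=15-16: P2@Q0 runs 1, rem=8, I/O yield, promote→Q0. Q0=[P2] Q1=[P1,P3] Q2=[]
t=16-17: P2@Q0 runs 1, rem=7, I/O yield, promote→Q0. Q0=[P2] Q1=[P1,P3] Q2=[]
t=17-18: P2@Q0 runs 1, rem=6, I/O yield, promote→Q0. Q0=[P2] Q1=[P1,P3] Q2=[]
t=18-19: P2@Q0 runs 1, rem=5, I/O yield, promote→Q0. Q0=[P2] Q1=[P1,P3] Q2=[]
t=19-20: P2@Q0 runs 1, rem=4, I/O yield, promote→Q0. Q0=[P2] Q1=[P1,P3] Q2=[]
t=20-21: P2@Q0 runs 1, rem=3, I/O yield, promote→Q0. Q0=[P2] Q1=[P1,P3] Q2=[]
t=21-22: P2@Q0 runs 1, rem=2, I/O yield, promote→Q0. Q0=[P2] Q1=[P1,P3] Q2=[]
t=22-23: P2@Q0 runs 1, rem=1, I/O yield, promote→Q0. Q0=[P2] Q1=[P1,P3] Q2=[]
t=23-24: P2@Q0 runs 1, rem=0, completes. Q0=[] Q1=[P1,P3] Q2=[]
t=24-30: P1@Q1 runs 6, rem=5, quantum used, demote→Q2. Q0=[] Q1=[P3] Q2=[P1]
t=30-36: P3@Q1 runs 6, rem=1, quantum used, demote→Q2. Q0=[] Q1=[] Q2=[P1,P3]
t=36-41: P1@Q2 runs 5, rem=0, completes. Q0=[] Q1=[] Q2=[P3]
t=41-42: P3@Q2 runs 1, rem=0, completes. Q0=[] Q1=[] Q2=[]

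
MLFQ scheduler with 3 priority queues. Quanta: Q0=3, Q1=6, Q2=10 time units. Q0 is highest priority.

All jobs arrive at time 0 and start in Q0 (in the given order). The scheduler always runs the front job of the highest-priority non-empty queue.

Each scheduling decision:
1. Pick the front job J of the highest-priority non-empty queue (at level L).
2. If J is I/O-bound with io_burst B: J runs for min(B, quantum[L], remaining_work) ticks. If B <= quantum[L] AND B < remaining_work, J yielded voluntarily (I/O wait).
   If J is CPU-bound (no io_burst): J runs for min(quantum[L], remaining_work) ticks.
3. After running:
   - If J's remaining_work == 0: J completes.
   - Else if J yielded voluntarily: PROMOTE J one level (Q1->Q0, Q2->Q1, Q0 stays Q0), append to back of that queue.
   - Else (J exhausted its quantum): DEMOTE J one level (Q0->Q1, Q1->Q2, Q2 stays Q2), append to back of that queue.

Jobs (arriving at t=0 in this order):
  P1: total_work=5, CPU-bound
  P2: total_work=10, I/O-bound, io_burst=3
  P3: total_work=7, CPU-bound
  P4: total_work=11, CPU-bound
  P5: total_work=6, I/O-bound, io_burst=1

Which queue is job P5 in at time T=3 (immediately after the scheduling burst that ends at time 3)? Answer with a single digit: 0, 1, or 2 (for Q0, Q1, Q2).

Answer: 0

Derivation:
t=0-3: P1@Q0 runs 3, rem=2, quantum used, demote→Q1. Q0=[P2,P3,P4,P5] Q1=[P1] Q2=[]
t=3-6: P2@Q0 runs 3, rem=7, I/O yield, promote→Q0. Q0=[P3,P4,P5,P2] Q1=[P1] Q2=[]
t=6-9: P3@Q0 runs 3, rem=4, quantum used, demote→Q1. Q0=[P4,P5,P2] Q1=[P1,P3] Q2=[]
t=9-12: P4@Q0 runs 3, rem=8, quantum used, demote→Q1. Q0=[P5,P2] Q1=[P1,P3,P4] Q2=[]
t=12-13: P5@Q0 runs 1, rem=5, I/O yield, promote→Q0. Q0=[P2,P5] Q1=[P1,P3,P4] Q2=[]
t=13-16: P2@Q0 runs 3, rem=4, I/O yield, promote→Q0. Q0=[P5,P2] Q1=[P1,P3,P4] Q2=[]
t=16-17: P5@Q0 runs 1, rem=4, I/O yield, promote→Q0. Q0=[P2,P5] Q1=[P1,P3,P4] Q2=[]
t=17-20: P2@Q0 runs 3, rem=1, I/O yield, promote→Q0. Q0=[P5,P2] Q1=[P1,P3,P4] Q2=[]
t=20-21: P5@Q0 runs 1, rem=3, I/O yield, promote→Q0. Q0=[P2,P5] Q1=[P1,P3,P4] Q2=[]
t=21-22: P2@Q0 runs 1, rem=0, completes. Q0=[P5] Q1=[P1,P3,P4] Q2=[]
t=22-23: P5@Q0 runs 1, rem=2, I/O yield, promote→Q0. Q0=[P5] Q1=[P1,P3,P4] Q2=[]
t=23-24: P5@Q0 runs 1, rem=1, I/O yield, promote→Q0. Q0=[P5] Q1=[P1,P3,P4] Q2=[]
t=24-25: P5@Q0 runs 1, rem=0, completes. Q0=[] Q1=[P1,P3,P4] Q2=[]
t=25-27: P1@Q1 runs 2, rem=0, completes. Q0=[] Q1=[P3,P4] Q2=[]
t=27-31: P3@Q1 runs 4, rem=0, completes. Q0=[] Q1=[P4] Q2=[]
t=31-37: P4@Q1 runs 6, rem=2, quantum used, demote→Q2. Q0=[] Q1=[] Q2=[P4]
t=37-39: P4@Q2 runs 2, rem=0, completes. Q0=[] Q1=[] Q2=[]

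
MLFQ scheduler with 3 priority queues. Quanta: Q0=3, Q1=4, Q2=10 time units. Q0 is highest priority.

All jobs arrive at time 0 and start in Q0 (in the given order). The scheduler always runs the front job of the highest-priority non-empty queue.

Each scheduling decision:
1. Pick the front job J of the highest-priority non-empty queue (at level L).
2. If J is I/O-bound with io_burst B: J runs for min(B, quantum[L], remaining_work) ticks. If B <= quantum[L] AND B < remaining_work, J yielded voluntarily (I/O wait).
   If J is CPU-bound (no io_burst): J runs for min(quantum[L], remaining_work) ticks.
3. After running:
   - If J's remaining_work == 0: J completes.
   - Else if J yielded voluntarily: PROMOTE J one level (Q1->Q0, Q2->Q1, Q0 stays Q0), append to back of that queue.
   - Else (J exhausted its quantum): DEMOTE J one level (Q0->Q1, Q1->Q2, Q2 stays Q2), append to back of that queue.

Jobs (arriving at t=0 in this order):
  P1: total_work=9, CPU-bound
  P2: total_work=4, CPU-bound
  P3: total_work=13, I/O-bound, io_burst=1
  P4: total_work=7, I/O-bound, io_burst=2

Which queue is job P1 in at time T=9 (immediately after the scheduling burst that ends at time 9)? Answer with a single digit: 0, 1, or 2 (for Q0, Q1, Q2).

t=0-3: P1@Q0 runs 3, rem=6, quantum used, demote→Q1. Q0=[P2,P3,P4] Q1=[P1] Q2=[]
t=3-6: P2@Q0 runs 3, rem=1, quantum used, demote→Q1. Q0=[P3,P4] Q1=[P1,P2] Q2=[]
t=6-7: P3@Q0 runs 1, rem=12, I/O yield, promote→Q0. Q0=[P4,P3] Q1=[P1,P2] Q2=[]
t=7-9: P4@Q0 runs 2, rem=5, I/O yield, promote→Q0. Q0=[P3,P4] Q1=[P1,P2] Q2=[]
t=9-10: P3@Q0 runs 1, rem=11, I/O yield, promote→Q0. Q0=[P4,P3] Q1=[P1,P2] Q2=[]
t=10-12: P4@Q0 runs 2, rem=3, I/O yield, promote→Q0. Q0=[P3,P4] Q1=[P1,P2] Q2=[]
t=12-13: P3@Q0 runs 1, rem=10, I/O yield, promote→Q0. Q0=[P4,P3] Q1=[P1,P2] Q2=[]
t=13-15: P4@Q0 runs 2, rem=1, I/O yield, promote→Q0. Q0=[P3,P4] Q1=[P1,P2] Q2=[]
t=15-16: P3@Q0 runs 1, rem=9, I/O yield, promote→Q0. Q0=[P4,P3] Q1=[P1,P2] Q2=[]
t=16-17: P4@Q0 runs 1, rem=0, completes. Q0=[P3] Q1=[P1,P2] Q2=[]
t=17-18: P3@Q0 runs 1, rem=8, I/O yield, promote→Q0. Q0=[P3] Q1=[P1,P2] Q2=[]
t=18-19: P3@Q0 runs 1, rem=7, I/O yield, promote→Q0. Q0=[P3] Q1=[P1,P2] Q2=[]
t=19-20: P3@Q0 runs 1, rem=6, I/O yield, promote→Q0. Q0=[P3] Q1=[P1,P2] Q2=[]
t=20-21: P3@Q0 runs 1, rem=5, I/O yield, promote→Q0. Q0=[P3] Q1=[P1,P2] Q2=[]
t=21-22: P3@Q0 runs 1, rem=4, I/O yield, promote→Q0. Q0=[P3] Q1=[P1,P2] Q2=[]
t=22-23: P3@Q0 runs 1, rem=3, I/O yield, promote→Q0. Q0=[P3] Q1=[P1,P2] Q2=[]
t=23-24: P3@Q0 runs 1, rem=2, I/O yield, promote→Q0. Q0=[P3] Q1=[P1,P2] Q2=[]
t=24-25: P3@Q0 runs 1, rem=1, I/O yield, promote→Q0. Q0=[P3] Q1=[P1,P2] Q2=[]
t=25-26: P3@Q0 runs 1, rem=0, completes. Q0=[] Q1=[P1,P2] Q2=[]
t=26-30: P1@Q1 runs 4, rem=2, quantum used, demote→Q2. Q0=[] Q1=[P2] Q2=[P1]
t=30-31: P2@Q1 runs 1, rem=0, completes. Q0=[] Q1=[] Q2=[P1]
t=31-33: P1@Q2 runs 2, rem=0, completes. Q0=[] Q1=[] Q2=[]

Answer: 1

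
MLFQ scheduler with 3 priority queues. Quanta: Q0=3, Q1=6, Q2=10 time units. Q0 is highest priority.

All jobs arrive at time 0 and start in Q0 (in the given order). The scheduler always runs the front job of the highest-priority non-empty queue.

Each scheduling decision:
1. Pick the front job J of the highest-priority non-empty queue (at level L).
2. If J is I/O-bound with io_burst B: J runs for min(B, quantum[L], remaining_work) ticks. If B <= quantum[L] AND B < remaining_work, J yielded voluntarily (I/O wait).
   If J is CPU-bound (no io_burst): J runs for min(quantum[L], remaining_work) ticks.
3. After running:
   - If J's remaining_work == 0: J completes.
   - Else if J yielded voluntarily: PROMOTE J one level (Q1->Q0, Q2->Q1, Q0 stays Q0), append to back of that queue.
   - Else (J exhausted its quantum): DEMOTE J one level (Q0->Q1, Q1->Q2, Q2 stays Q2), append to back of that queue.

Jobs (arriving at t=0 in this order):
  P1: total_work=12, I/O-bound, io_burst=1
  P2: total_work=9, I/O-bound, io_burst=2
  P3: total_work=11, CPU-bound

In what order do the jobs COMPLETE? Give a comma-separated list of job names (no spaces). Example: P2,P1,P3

Answer: P2,P1,P3

Derivation:
t=0-1: P1@Q0 runs 1, rem=11, I/O yield, promote→Q0. Q0=[P2,P3,P1] Q1=[] Q2=[]
t=1-3: P2@Q0 runs 2, rem=7, I/O yield, promote→Q0. Q0=[P3,P1,P2] Q1=[] Q2=[]
t=3-6: P3@Q0 runs 3, rem=8, quantum used, demote→Q1. Q0=[P1,P2] Q1=[P3] Q2=[]
t=6-7: P1@Q0 runs 1, rem=10, I/O yield, promote→Q0. Q0=[P2,P1] Q1=[P3] Q2=[]
t=7-9: P2@Q0 runs 2, rem=5, I/O yield, promote→Q0. Q0=[P1,P2] Q1=[P3] Q2=[]
t=9-10: P1@Q0 runs 1, rem=9, I/O yield, promote→Q0. Q0=[P2,P1] Q1=[P3] Q2=[]
t=10-12: P2@Q0 runs 2, rem=3, I/O yield, promote→Q0. Q0=[P1,P2] Q1=[P3] Q2=[]
t=12-13: P1@Q0 runs 1, rem=8, I/O yield, promote→Q0. Q0=[P2,P1] Q1=[P3] Q2=[]
t=13-15: P2@Q0 runs 2, rem=1, I/O yield, promote→Q0. Q0=[P1,P2] Q1=[P3] Q2=[]
t=15-16: P1@Q0 runs 1, rem=7, I/O yield, promote→Q0. Q0=[P2,P1] Q1=[P3] Q2=[]
t=16-17: P2@Q0 runs 1, rem=0, completes. Q0=[P1] Q1=[P3] Q2=[]
t=17-18: P1@Q0 runs 1, rem=6, I/O yield, promote→Q0. Q0=[P1] Q1=[P3] Q2=[]
t=18-19: P1@Q0 runs 1, rem=5, I/O yield, promote→Q0. Q0=[P1] Q1=[P3] Q2=[]
t=19-20: P1@Q0 runs 1, rem=4, I/O yield, promote→Q0. Q0=[P1] Q1=[P3] Q2=[]
t=20-21: P1@Q0 runs 1, rem=3, I/O yield, promote→Q0. Q0=[P1] Q1=[P3] Q2=[]
t=21-22: P1@Q0 runs 1, rem=2, I/O yield, promote→Q0. Q0=[P1] Q1=[P3] Q2=[]
t=22-23: P1@Q0 runs 1, rem=1, I/O yield, promote→Q0. Q0=[P1] Q1=[P3] Q2=[]
t=23-24: P1@Q0 runs 1, rem=0, completes. Q0=[] Q1=[P3] Q2=[]
t=24-30: P3@Q1 runs 6, rem=2, quantum used, demote→Q2. Q0=[] Q1=[] Q2=[P3]
t=30-32: P3@Q2 runs 2, rem=0, completes. Q0=[] Q1=[] Q2=[]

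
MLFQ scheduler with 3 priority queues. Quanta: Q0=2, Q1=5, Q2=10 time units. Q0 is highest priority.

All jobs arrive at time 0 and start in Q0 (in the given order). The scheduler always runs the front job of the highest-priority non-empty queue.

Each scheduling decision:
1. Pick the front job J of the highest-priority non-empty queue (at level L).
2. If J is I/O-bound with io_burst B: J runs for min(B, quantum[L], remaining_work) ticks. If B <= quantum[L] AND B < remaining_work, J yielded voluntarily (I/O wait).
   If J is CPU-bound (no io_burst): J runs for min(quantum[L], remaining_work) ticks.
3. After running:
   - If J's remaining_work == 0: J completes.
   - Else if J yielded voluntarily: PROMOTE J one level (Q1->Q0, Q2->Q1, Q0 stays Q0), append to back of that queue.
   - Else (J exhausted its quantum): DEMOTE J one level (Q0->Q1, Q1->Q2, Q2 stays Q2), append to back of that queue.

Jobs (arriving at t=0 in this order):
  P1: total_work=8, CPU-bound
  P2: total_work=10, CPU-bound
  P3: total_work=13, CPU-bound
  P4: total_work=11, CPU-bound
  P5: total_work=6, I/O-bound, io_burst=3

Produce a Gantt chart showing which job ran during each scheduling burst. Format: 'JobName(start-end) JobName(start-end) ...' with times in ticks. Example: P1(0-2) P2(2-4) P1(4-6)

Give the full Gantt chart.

t=0-2: P1@Q0 runs 2, rem=6, quantum used, demote→Q1. Q0=[P2,P3,P4,P5] Q1=[P1] Q2=[]
t=2-4: P2@Q0 runs 2, rem=8, quantum used, demote→Q1. Q0=[P3,P4,P5] Q1=[P1,P2] Q2=[]
t=4-6: P3@Q0 runs 2, rem=11, quantum used, demote→Q1. Q0=[P4,P5] Q1=[P1,P2,P3] Q2=[]
t=6-8: P4@Q0 runs 2, rem=9, quantum used, demote→Q1. Q0=[P5] Q1=[P1,P2,P3,P4] Q2=[]
t=8-10: P5@Q0 runs 2, rem=4, quantum used, demote→Q1. Q0=[] Q1=[P1,P2,P3,P4,P5] Q2=[]
t=10-15: P1@Q1 runs 5, rem=1, quantum used, demote→Q2. Q0=[] Q1=[P2,P3,P4,P5] Q2=[P1]
t=15-20: P2@Q1 runs 5, rem=3, quantum used, demote→Q2. Q0=[] Q1=[P3,P4,P5] Q2=[P1,P2]
t=20-25: P3@Q1 runs 5, rem=6, quantum used, demote→Q2. Q0=[] Q1=[P4,P5] Q2=[P1,P2,P3]
t=25-30: P4@Q1 runs 5, rem=4, quantum used, demote→Q2. Q0=[] Q1=[P5] Q2=[P1,P2,P3,P4]
t=30-33: P5@Q1 runs 3, rem=1, I/O yield, promote→Q0. Q0=[P5] Q1=[] Q2=[P1,P2,P3,P4]
t=33-34: P5@Q0 runs 1, rem=0, completes. Q0=[] Q1=[] Q2=[P1,P2,P3,P4]
t=34-35: P1@Q2 runs 1, rem=0, completes. Q0=[] Q1=[] Q2=[P2,P3,P4]
t=35-38: P2@Q2 runs 3, rem=0, completes. Q0=[] Q1=[] Q2=[P3,P4]
t=38-44: P3@Q2 runs 6, rem=0, completes. Q0=[] Q1=[] Q2=[P4]
t=44-48: P4@Q2 runs 4, rem=0, completes. Q0=[] Q1=[] Q2=[]

Answer: P1(0-2) P2(2-4) P3(4-6) P4(6-8) P5(8-10) P1(10-15) P2(15-20) P3(20-25) P4(25-30) P5(30-33) P5(33-34) P1(34-35) P2(35-38) P3(38-44) P4(44-48)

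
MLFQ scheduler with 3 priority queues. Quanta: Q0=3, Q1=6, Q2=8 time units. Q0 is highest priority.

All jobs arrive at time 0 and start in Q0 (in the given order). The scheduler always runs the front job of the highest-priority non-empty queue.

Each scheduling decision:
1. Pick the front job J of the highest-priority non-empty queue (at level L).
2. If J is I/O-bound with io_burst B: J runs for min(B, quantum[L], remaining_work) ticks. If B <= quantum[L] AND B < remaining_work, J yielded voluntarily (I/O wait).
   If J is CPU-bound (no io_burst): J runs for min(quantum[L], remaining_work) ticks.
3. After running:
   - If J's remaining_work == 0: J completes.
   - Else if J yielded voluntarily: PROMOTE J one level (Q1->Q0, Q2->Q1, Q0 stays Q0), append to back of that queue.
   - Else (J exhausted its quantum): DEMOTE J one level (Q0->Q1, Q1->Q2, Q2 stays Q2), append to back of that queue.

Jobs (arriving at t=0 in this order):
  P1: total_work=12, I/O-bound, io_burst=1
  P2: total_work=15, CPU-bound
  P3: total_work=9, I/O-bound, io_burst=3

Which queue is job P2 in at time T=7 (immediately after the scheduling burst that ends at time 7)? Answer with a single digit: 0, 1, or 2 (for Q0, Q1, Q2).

Answer: 1

Derivation:
t=0-1: P1@Q0 runs 1, rem=11, I/O yield, promote→Q0. Q0=[P2,P3,P1] Q1=[] Q2=[]
t=1-4: P2@Q0 runs 3, rem=12, quantum used, demote→Q1. Q0=[P3,P1] Q1=[P2] Q2=[]
t=4-7: P3@Q0 runs 3, rem=6, I/O yield, promote→Q0. Q0=[P1,P3] Q1=[P2] Q2=[]
t=7-8: P1@Q0 runs 1, rem=10, I/O yield, promote→Q0. Q0=[P3,P1] Q1=[P2] Q2=[]
t=8-11: P3@Q0 runs 3, rem=3, I/O yield, promote→Q0. Q0=[P1,P3] Q1=[P2] Q2=[]
t=11-12: P1@Q0 runs 1, rem=9, I/O yield, promote→Q0. Q0=[P3,P1] Q1=[P2] Q2=[]
t=12-15: P3@Q0 runs 3, rem=0, completes. Q0=[P1] Q1=[P2] Q2=[]
t=15-16: P1@Q0 runs 1, rem=8, I/O yield, promote→Q0. Q0=[P1] Q1=[P2] Q2=[]
t=16-17: P1@Q0 runs 1, rem=7, I/O yield, promote→Q0. Q0=[P1] Q1=[P2] Q2=[]
t=17-18: P1@Q0 runs 1, rem=6, I/O yield, promote→Q0. Q0=[P1] Q1=[P2] Q2=[]
t=18-19: P1@Q0 runs 1, rem=5, I/O yield, promote→Q0. Q0=[P1] Q1=[P2] Q2=[]
t=19-20: P1@Q0 runs 1, rem=4, I/O yield, promote→Q0. Q0=[P1] Q1=[P2] Q2=[]
t=20-21: P1@Q0 runs 1, rem=3, I/O yield, promote→Q0. Q0=[P1] Q1=[P2] Q2=[]
t=21-22: P1@Q0 runs 1, rem=2, I/O yield, promote→Q0. Q0=[P1] Q1=[P2] Q2=[]
t=22-23: P1@Q0 runs 1, rem=1, I/O yield, promote→Q0. Q0=[P1] Q1=[P2] Q2=[]
t=23-24: P1@Q0 runs 1, rem=0, completes. Q0=[] Q1=[P2] Q2=[]
t=24-30: P2@Q1 runs 6, rem=6, quantum used, demote→Q2. Q0=[] Q1=[] Q2=[P2]
t=30-36: P2@Q2 runs 6, rem=0, completes. Q0=[] Q1=[] Q2=[]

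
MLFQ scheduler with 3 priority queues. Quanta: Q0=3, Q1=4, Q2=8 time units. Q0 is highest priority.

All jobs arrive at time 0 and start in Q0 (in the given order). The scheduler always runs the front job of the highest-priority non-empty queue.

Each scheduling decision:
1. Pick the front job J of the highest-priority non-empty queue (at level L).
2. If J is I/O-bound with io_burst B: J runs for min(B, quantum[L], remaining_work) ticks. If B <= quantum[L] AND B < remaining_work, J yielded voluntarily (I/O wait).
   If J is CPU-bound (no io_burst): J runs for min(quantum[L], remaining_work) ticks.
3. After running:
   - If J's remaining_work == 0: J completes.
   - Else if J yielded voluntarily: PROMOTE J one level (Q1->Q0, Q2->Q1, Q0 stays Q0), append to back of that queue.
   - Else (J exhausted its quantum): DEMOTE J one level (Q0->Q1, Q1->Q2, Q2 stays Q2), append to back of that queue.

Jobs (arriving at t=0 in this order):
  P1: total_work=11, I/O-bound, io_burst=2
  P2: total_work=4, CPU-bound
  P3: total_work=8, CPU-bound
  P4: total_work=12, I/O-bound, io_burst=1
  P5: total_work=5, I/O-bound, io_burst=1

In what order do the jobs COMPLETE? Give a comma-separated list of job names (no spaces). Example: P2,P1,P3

t=0-2: P1@Q0 runs 2, rem=9, I/O yield, promote→Q0. Q0=[P2,P3,P4,P5,P1] Q1=[] Q2=[]
t=2-5: P2@Q0 runs 3, rem=1, quantum used, demote→Q1. Q0=[P3,P4,P5,P1] Q1=[P2] Q2=[]
t=5-8: P3@Q0 runs 3, rem=5, quantum used, demote→Q1. Q0=[P4,P5,P1] Q1=[P2,P3] Q2=[]
t=8-9: P4@Q0 runs 1, rem=11, I/O yield, promote→Q0. Q0=[P5,P1,P4] Q1=[P2,P3] Q2=[]
t=9-10: P5@Q0 runs 1, rem=4, I/O yield, promote→Q0. Q0=[P1,P4,P5] Q1=[P2,P3] Q2=[]
t=10-12: P1@Q0 runs 2, rem=7, I/O yield, promote→Q0. Q0=[P4,P5,P1] Q1=[P2,P3] Q2=[]
t=12-13: P4@Q0 runs 1, rem=10, I/O yield, promote→Q0. Q0=[P5,P1,P4] Q1=[P2,P3] Q2=[]
t=13-14: P5@Q0 runs 1, rem=3, I/O yield, promote→Q0. Q0=[P1,P4,P5] Q1=[P2,P3] Q2=[]
t=14-16: P1@Q0 runs 2, rem=5, I/O yield, promote→Q0. Q0=[P4,P5,P1] Q1=[P2,P3] Q2=[]
t=16-17: P4@Q0 runs 1, rem=9, I/O yield, promote→Q0. Q0=[P5,P1,P4] Q1=[P2,P3] Q2=[]
t=17-18: P5@Q0 runs 1, rem=2, I/O yield, promote→Q0. Q0=[P1,P4,P5] Q1=[P2,P3] Q2=[]
t=18-20: P1@Q0 runs 2, rem=3, I/O yield, promote→Q0. Q0=[P4,P5,P1] Q1=[P2,P3] Q2=[]
t=20-21: P4@Q0 runs 1, rem=8, I/O yield, promote→Q0. Q0=[P5,P1,P4] Q1=[P2,P3] Q2=[]
t=21-22: P5@Q0 runs 1, rem=1, I/O yield, promote→Q0. Q0=[P1,P4,P5] Q1=[P2,P3] Q2=[]
t=22-24: P1@Q0 runs 2, rem=1, I/O yield, promote→Q0. Q0=[P4,P5,P1] Q1=[P2,P3] Q2=[]
t=24-25: P4@Q0 runs 1, rem=7, I/O yield, promote→Q0. Q0=[P5,P1,P4] Q1=[P2,P3] Q2=[]
t=25-26: P5@Q0 runs 1, rem=0, completes. Q0=[P1,P4] Q1=[P2,P3] Q2=[]
t=26-27: P1@Q0 runs 1, rem=0, completes. Q0=[P4] Q1=[P2,P3] Q2=[]
t=27-28: P4@Q0 runs 1, rem=6, I/O yield, promote→Q0. Q0=[P4] Q1=[P2,P3] Q2=[]
t=28-29: P4@Q0 runs 1, rem=5, I/O yield, promote→Q0. Q0=[P4] Q1=[P2,P3] Q2=[]
t=29-30: P4@Q0 runs 1, rem=4, I/O yield, promote→Q0. Q0=[P4] Q1=[P2,P3] Q2=[]
t=30-31: P4@Q0 runs 1, rem=3, I/O yield, promote→Q0. Q0=[P4] Q1=[P2,P3] Q2=[]
t=31-32: P4@Q0 runs 1, rem=2, I/O yield, promote→Q0. Q0=[P4] Q1=[P2,P3] Q2=[]
t=32-33: P4@Q0 runs 1, rem=1, I/O yield, promote→Q0. Q0=[P4] Q1=[P2,P3] Q2=[]
t=33-34: P4@Q0 runs 1, rem=0, completes. Q0=[] Q1=[P2,P3] Q2=[]
t=34-35: P2@Q1 runs 1, rem=0, completes. Q0=[] Q1=[P3] Q2=[]
t=35-39: P3@Q1 runs 4, rem=1, quantum used, demote→Q2. Q0=[] Q1=[] Q2=[P3]
t=39-40: P3@Q2 runs 1, rem=0, completes. Q0=[] Q1=[] Q2=[]

Answer: P5,P1,P4,P2,P3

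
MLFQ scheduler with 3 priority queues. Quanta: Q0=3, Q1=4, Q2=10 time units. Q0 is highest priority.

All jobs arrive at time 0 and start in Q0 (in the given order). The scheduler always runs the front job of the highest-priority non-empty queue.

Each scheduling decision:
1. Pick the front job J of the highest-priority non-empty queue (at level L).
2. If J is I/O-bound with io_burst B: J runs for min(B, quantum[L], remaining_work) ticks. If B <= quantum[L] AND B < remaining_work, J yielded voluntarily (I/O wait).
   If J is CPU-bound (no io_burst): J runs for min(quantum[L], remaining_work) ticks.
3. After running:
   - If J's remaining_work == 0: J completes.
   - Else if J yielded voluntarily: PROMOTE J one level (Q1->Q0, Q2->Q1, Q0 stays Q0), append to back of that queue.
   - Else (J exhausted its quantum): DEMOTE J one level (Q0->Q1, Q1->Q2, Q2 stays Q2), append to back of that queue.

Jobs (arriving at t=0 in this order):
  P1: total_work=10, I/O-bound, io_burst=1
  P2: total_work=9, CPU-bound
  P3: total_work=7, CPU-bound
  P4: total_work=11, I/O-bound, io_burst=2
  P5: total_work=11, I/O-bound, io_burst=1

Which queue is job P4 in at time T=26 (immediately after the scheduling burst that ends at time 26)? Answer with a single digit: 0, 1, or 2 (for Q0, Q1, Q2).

t=0-1: P1@Q0 runs 1, rem=9, I/O yield, promote→Q0. Q0=[P2,P3,P4,P5,P1] Q1=[] Q2=[]
t=1-4: P2@Q0 runs 3, rem=6, quantum used, demote→Q1. Q0=[P3,P4,P5,P1] Q1=[P2] Q2=[]
t=4-7: P3@Q0 runs 3, rem=4, quantum used, demote→Q1. Q0=[P4,P5,P1] Q1=[P2,P3] Q2=[]
t=7-9: P4@Q0 runs 2, rem=9, I/O yield, promote→Q0. Q0=[P5,P1,P4] Q1=[P2,P3] Q2=[]
t=9-10: P5@Q0 runs 1, rem=10, I/O yield, promote→Q0. Q0=[P1,P4,P5] Q1=[P2,P3] Q2=[]
t=10-11: P1@Q0 runs 1, rem=8, I/O yield, promote→Q0. Q0=[P4,P5,P1] Q1=[P2,P3] Q2=[]
t=11-13: P4@Q0 runs 2, rem=7, I/O yield, promote→Q0. Q0=[P5,P1,P4] Q1=[P2,P3] Q2=[]
t=13-14: P5@Q0 runs 1, rem=9, I/O yield, promote→Q0. Q0=[P1,P4,P5] Q1=[P2,P3] Q2=[]
t=14-15: P1@Q0 runs 1, rem=7, I/O yield, promote→Q0. Q0=[P4,P5,P1] Q1=[P2,P3] Q2=[]
t=15-17: P4@Q0 runs 2, rem=5, I/O yield, promote→Q0. Q0=[P5,P1,P4] Q1=[P2,P3] Q2=[]
t=17-18: P5@Q0 runs 1, rem=8, I/O yield, promote→Q0. Q0=[P1,P4,P5] Q1=[P2,P3] Q2=[]
t=18-19: P1@Q0 runs 1, rem=6, I/O yield, promote→Q0. Q0=[P4,P5,P1] Q1=[P2,P3] Q2=[]
t=19-21: P4@Q0 runs 2, rem=3, I/O yield, promote→Q0. Q0=[P5,P1,P4] Q1=[P2,P3] Q2=[]
t=21-22: P5@Q0 runs 1, rem=7, I/O yield, promote→Q0. Q0=[P1,P4,P5] Q1=[P2,P3] Q2=[]
t=22-23: P1@Q0 runs 1, rem=5, I/O yield, promote→Q0. Q0=[P4,P5,P1] Q1=[P2,P3] Q2=[]
t=23-25: P4@Q0 runs 2, rem=1, I/O yield, promote→Q0. Q0=[P5,P1,P4] Q1=[P2,P3] Q2=[]
t=25-26: P5@Q0 runs 1, rem=6, I/O yield, promote→Q0. Q0=[P1,P4,P5] Q1=[P2,P3] Q2=[]
t=26-27: P1@Q0 runs 1, rem=4, I/O yield, promote→Q0. Q0=[P4,P5,P1] Q1=[P2,P3] Q2=[]
t=27-28: P4@Q0 runs 1, rem=0, completes. Q0=[P5,P1] Q1=[P2,P3] Q2=[]
t=28-29: P5@Q0 runs 1, rem=5, I/O yield, promote→Q0. Q0=[P1,P5] Q1=[P2,P3] Q2=[]
t=29-30: P1@Q0 runs 1, rem=3, I/O yield, promote→Q0. Q0=[P5,P1] Q1=[P2,P3] Q2=[]
t=30-31: P5@Q0 runs 1, rem=4, I/O yield, promote→Q0. Q0=[P1,P5] Q1=[P2,P3] Q2=[]
t=31-32: P1@Q0 runs 1, rem=2, I/O yield, promote→Q0. Q0=[P5,P1] Q1=[P2,P3] Q2=[]
t=32-33: P5@Q0 runs 1, rem=3, I/O yield, promote→Q0. Q0=[P1,P5] Q1=[P2,P3] Q2=[]
t=33-34: P1@Q0 runs 1, rem=1, I/O yield, promote→Q0. Q0=[P5,P1] Q1=[P2,P3] Q2=[]
t=34-35: P5@Q0 runs 1, rem=2, I/O yield, promote→Q0. Q0=[P1,P5] Q1=[P2,P3] Q2=[]
t=35-36: P1@Q0 runs 1, rem=0, completes. Q0=[P5] Q1=[P2,P3] Q2=[]
t=36-37: P5@Q0 runs 1, rem=1, I/O yield, promote→Q0. Q0=[P5] Q1=[P2,P3] Q2=[]
t=37-38: P5@Q0 runs 1, rem=0, completes. Q0=[] Q1=[P2,P3] Q2=[]
t=38-42: P2@Q1 runs 4, rem=2, quantum used, demote→Q2. Q0=[] Q1=[P3] Q2=[P2]
t=42-46: P3@Q1 runs 4, rem=0, completes. Q0=[] Q1=[] Q2=[P2]
t=46-48: P2@Q2 runs 2, rem=0, completes. Q0=[] Q1=[] Q2=[]

Answer: 0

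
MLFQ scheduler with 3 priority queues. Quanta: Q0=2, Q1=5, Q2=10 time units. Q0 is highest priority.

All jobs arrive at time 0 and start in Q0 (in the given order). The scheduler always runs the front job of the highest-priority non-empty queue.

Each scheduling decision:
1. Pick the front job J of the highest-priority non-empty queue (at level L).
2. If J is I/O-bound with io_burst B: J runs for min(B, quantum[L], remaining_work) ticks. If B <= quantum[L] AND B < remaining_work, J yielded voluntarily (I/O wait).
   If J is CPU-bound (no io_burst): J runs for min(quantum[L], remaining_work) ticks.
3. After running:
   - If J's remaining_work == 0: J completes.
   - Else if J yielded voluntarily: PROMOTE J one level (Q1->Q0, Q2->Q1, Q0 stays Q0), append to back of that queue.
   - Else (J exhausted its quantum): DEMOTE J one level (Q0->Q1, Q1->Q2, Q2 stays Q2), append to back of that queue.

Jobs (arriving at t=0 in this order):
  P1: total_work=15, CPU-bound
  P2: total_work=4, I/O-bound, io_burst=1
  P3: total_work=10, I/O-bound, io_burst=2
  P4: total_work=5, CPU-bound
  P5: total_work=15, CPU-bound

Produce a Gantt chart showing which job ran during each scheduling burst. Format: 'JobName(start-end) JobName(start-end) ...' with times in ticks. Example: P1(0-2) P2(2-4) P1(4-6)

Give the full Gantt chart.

t=0-2: P1@Q0 runs 2, rem=13, quantum used, demote→Q1. Q0=[P2,P3,P4,P5] Q1=[P1] Q2=[]
t=2-3: P2@Q0 runs 1, rem=3, I/O yield, promote→Q0. Q0=[P3,P4,P5,P2] Q1=[P1] Q2=[]
t=3-5: P3@Q0 runs 2, rem=8, I/O yield, promote→Q0. Q0=[P4,P5,P2,P3] Q1=[P1] Q2=[]
t=5-7: P4@Q0 runs 2, rem=3, quantum used, demote→Q1. Q0=[P5,P2,P3] Q1=[P1,P4] Q2=[]
t=7-9: P5@Q0 runs 2, rem=13, quantum used, demote→Q1. Q0=[P2,P3] Q1=[P1,P4,P5] Q2=[]
t=9-10: P2@Q0 runs 1, rem=2, I/O yield, promote→Q0. Q0=[P3,P2] Q1=[P1,P4,P5] Q2=[]
t=10-12: P3@Q0 runs 2, rem=6, I/O yield, promote→Q0. Q0=[P2,P3] Q1=[P1,P4,P5] Q2=[]
t=12-13: P2@Q0 runs 1, rem=1, I/O yield, promote→Q0. Q0=[P3,P2] Q1=[P1,P4,P5] Q2=[]
t=13-15: P3@Q0 runs 2, rem=4, I/O yield, promote→Q0. Q0=[P2,P3] Q1=[P1,P4,P5] Q2=[]
t=15-16: P2@Q0 runs 1, rem=0, completes. Q0=[P3] Q1=[P1,P4,P5] Q2=[]
t=16-18: P3@Q0 runs 2, rem=2, I/O yield, promote→Q0. Q0=[P3] Q1=[P1,P4,P5] Q2=[]
t=18-20: P3@Q0 runs 2, rem=0, completes. Q0=[] Q1=[P1,P4,P5] Q2=[]
t=20-25: P1@Q1 runs 5, rem=8, quantum used, demote→Q2. Q0=[] Q1=[P4,P5] Q2=[P1]
t=25-28: P4@Q1 runs 3, rem=0, completes. Q0=[] Q1=[P5] Q2=[P1]
t=28-33: P5@Q1 runs 5, rem=8, quantum used, demote→Q2. Q0=[] Q1=[] Q2=[P1,P5]
t=33-41: P1@Q2 runs 8, rem=0, completes. Q0=[] Q1=[] Q2=[P5]
t=41-49: P5@Q2 runs 8, rem=0, completes. Q0=[] Q1=[] Q2=[]

Answer: P1(0-2) P2(2-3) P3(3-5) P4(5-7) P5(7-9) P2(9-10) P3(10-12) P2(12-13) P3(13-15) P2(15-16) P3(16-18) P3(18-20) P1(20-25) P4(25-28) P5(28-33) P1(33-41) P5(41-49)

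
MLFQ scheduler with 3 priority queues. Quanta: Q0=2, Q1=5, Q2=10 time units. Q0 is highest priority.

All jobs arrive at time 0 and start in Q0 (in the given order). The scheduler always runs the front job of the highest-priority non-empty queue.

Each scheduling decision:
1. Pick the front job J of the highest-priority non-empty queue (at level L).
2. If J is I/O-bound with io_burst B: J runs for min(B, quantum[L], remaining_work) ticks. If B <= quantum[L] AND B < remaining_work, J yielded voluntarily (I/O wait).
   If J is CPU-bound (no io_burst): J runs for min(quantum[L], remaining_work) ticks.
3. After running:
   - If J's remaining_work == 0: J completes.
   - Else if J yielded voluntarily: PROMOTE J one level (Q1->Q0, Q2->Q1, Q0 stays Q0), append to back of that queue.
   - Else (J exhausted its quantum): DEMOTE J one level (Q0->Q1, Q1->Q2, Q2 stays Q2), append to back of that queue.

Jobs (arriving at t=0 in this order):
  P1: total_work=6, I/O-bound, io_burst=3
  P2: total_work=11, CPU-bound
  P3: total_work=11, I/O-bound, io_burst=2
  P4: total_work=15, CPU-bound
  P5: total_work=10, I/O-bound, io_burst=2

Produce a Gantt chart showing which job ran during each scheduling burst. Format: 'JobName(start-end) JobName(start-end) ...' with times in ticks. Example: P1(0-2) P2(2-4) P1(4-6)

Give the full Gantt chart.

t=0-2: P1@Q0 runs 2, rem=4, quantum used, demote→Q1. Q0=[P2,P3,P4,P5] Q1=[P1] Q2=[]
t=2-4: P2@Q0 runs 2, rem=9, quantum used, demote→Q1. Q0=[P3,P4,P5] Q1=[P1,P2] Q2=[]
t=4-6: P3@Q0 runs 2, rem=9, I/O yield, promote→Q0. Q0=[P4,P5,P3] Q1=[P1,P2] Q2=[]
t=6-8: P4@Q0 runs 2, rem=13, quantum used, demote→Q1. Q0=[P5,P3] Q1=[P1,P2,P4] Q2=[]
t=8-10: P5@Q0 runs 2, rem=8, I/O yield, promote→Q0. Q0=[P3,P5] Q1=[P1,P2,P4] Q2=[]
t=10-12: P3@Q0 runs 2, rem=7, I/O yield, promote→Q0. Q0=[P5,P3] Q1=[P1,P2,P4] Q2=[]
t=12-14: P5@Q0 runs 2, rem=6, I/O yield, promote→Q0. Q0=[P3,P5] Q1=[P1,P2,P4] Q2=[]
t=14-16: P3@Q0 runs 2, rem=5, I/O yield, promote→Q0. Q0=[P5,P3] Q1=[P1,P2,P4] Q2=[]
t=16-18: P5@Q0 runs 2, rem=4, I/O yield, promote→Q0. Q0=[P3,P5] Q1=[P1,P2,P4] Q2=[]
t=18-20: P3@Q0 runs 2, rem=3, I/O yield, promote→Q0. Q0=[P5,P3] Q1=[P1,P2,P4] Q2=[]
t=20-22: P5@Q0 runs 2, rem=2, I/O yield, promote→Q0. Q0=[P3,P5] Q1=[P1,P2,P4] Q2=[]
t=22-24: P3@Q0 runs 2, rem=1, I/O yield, promote→Q0. Q0=[P5,P3] Q1=[P1,P2,P4] Q2=[]
t=24-26: P5@Q0 runs 2, rem=0, completes. Q0=[P3] Q1=[P1,P2,P4] Q2=[]
t=26-27: P3@Q0 runs 1, rem=0, completes. Q0=[] Q1=[P1,P2,P4] Q2=[]
t=27-30: P1@Q1 runs 3, rem=1, I/O yield, promote→Q0. Q0=[P1] Q1=[P2,P4] Q2=[]
t=30-31: P1@Q0 runs 1, rem=0, completes. Q0=[] Q1=[P2,P4] Q2=[]
t=31-36: P2@Q1 runs 5, rem=4, quantum used, demote→Q2. Q0=[] Q1=[P4] Q2=[P2]
t=36-41: P4@Q1 runs 5, rem=8, quantum used, demote→Q2. Q0=[] Q1=[] Q2=[P2,P4]
t=41-45: P2@Q2 runs 4, rem=0, completes. Q0=[] Q1=[] Q2=[P4]
t=45-53: P4@Q2 runs 8, rem=0, completes. Q0=[] Q1=[] Q2=[]

Answer: P1(0-2) P2(2-4) P3(4-6) P4(6-8) P5(8-10) P3(10-12) P5(12-14) P3(14-16) P5(16-18) P3(18-20) P5(20-22) P3(22-24) P5(24-26) P3(26-27) P1(27-30) P1(30-31) P2(31-36) P4(36-41) P2(41-45) P4(45-53)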